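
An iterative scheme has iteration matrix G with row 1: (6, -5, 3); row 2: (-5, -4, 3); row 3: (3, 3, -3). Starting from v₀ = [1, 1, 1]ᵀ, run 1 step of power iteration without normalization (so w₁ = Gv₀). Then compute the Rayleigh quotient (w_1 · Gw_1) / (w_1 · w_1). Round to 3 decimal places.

λ ≈ 2.115

w1 = Gv₀ = (6·1 + (-5)·1 + 3·1; (-5)·1 + (-4)·1 + 3·1; 3·1 + 3·1 + (-3)·1) = (4, -6, 3)
Gw1 = (63, 13, -15)
w1·Gw1 = 4·63 + (-6)·13 + 3·(-15) = 129; w1·w1 = 4·4 + (-6)·(-6) + 3·3 = 61
λ ≈ 129/61 = 2.115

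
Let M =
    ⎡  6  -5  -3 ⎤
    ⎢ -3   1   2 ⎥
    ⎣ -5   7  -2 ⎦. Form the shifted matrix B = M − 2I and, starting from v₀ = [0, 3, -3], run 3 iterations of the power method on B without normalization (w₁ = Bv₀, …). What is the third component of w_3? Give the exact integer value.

1701

B = M − 2I has rows (4, -5, -3); (-3, -1, 2); (-5, 7, -4)
w1 = Bv₀ = (4·0 + (-5)·3 + (-3)·(-3); (-3)·0 + (-1)·3 + 2·(-3); (-5)·0 + 7·3 + (-4)·(-3)) = (-6, -9, 33)
w2 = Bw1 = (4·(-6) + (-5)·(-9) + (-3)·33; (-3)·(-6) + (-1)·(-9) + 2·33; (-5)·(-6) + 7·(-9) + (-4)·33) = (-78, 93, -165)
w3 = Bw2 = (-282, -189, 1701)
Requested component of w3: 1701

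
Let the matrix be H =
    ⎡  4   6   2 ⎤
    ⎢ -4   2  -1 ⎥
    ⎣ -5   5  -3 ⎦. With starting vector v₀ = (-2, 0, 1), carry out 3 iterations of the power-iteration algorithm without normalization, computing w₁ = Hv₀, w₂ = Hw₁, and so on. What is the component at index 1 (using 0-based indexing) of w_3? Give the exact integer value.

w1 = Hv₀ = (-6, 7, 7)
w2 = Hw1 = (32, 31, 44)
w3 = Hw2 = (402, -110, -137)
The requested component of w3 is -110.

-110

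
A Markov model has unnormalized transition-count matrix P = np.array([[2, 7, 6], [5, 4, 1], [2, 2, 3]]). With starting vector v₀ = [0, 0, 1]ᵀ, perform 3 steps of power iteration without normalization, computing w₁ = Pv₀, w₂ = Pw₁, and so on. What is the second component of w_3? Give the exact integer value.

w1 = Pv₀ = (2·0 + 7·0 + 6·1; 5·0 + 4·0 + 1·1; 2·0 + 2·0 + 3·1) = (6, 1, 3)
w2 = Pw1 = (2·6 + 7·1 + 6·3; 5·6 + 4·1 + 1·3; 2·6 + 2·1 + 3·3) = (37, 37, 23)
w3 = Pw2 = (471, 356, 217)
The requested component of w3 is 356.

356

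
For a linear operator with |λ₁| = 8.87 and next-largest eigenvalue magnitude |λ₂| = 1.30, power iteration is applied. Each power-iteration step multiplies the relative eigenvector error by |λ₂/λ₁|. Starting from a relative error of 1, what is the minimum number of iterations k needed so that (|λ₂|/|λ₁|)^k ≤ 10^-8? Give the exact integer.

10

|λ₂/λ₁| = 1.30/8.87 = 0.14656
Need k ≥ ln(10^-8) / ln(0.14656) = -18.4207 / -1.9203 ≈ 9.593
Smallest integer k satisfying the bound: 10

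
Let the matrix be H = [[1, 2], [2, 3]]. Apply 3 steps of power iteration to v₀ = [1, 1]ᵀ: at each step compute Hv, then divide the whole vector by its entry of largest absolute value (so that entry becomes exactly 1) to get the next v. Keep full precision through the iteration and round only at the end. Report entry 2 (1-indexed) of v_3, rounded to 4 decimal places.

1.0000

Hv0 = (3.00000, 5.00000); divide by 5.00000 → v1 = (0.60000, 1.00000)
Hv1 = (2.60000, 4.20000); divide by 4.20000 → v2 = (0.61905, 1.00000)
Hv2 = (2.61905, 4.23810); divide by 4.23810 → v3 = (0.61798, 1.00000)
Requested entry of v3: 89/89 = 1.0000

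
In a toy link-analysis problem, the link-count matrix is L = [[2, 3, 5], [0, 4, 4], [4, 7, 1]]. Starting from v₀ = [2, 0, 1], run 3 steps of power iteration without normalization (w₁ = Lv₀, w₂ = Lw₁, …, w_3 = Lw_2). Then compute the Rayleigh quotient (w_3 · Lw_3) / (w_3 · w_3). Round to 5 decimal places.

w1 = Lv₀ = (2·2 + 3·0 + 5·1; 0·2 + 4·0 + 4·1; 4·2 + 7·0 + 1·1) = (9, 4, 9)
w2 = Lw1 = (2·9 + 3·4 + 5·9; 0·9 + 4·4 + 4·9; 4·9 + 7·4 + 1·9) = (75, 52, 73)
w3 = Lw2 = (671, 500, 737)
Lw3 = (6527, 4948, 6921)
w3·Lw3 = 671·6527 + 500·4948 + 737·6921 = 11954394; w3·w3 = 671·671 + 500·500 + 737·737 = 1243410
λ ≈ 11954394/1243410 = 9.61420

λ ≈ 9.61420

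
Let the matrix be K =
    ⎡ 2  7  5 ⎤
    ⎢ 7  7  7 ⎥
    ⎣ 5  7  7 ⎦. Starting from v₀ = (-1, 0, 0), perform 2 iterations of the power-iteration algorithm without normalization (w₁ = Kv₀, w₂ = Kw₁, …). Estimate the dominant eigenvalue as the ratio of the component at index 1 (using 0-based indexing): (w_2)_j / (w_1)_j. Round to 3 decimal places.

w1 = Kv₀ = (-2, -7, -5)
w2 = Kw1 = (-78, -98, -94)
Ratio at component: -98 / -7 = 14.000

14.000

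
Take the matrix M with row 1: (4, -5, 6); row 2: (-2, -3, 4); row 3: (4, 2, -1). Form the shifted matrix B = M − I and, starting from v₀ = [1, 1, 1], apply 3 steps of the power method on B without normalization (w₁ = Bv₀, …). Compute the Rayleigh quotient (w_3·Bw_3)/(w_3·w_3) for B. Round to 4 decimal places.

B = M − I has rows (3, -5, 6); (-2, -4, 4); (4, 2, -2)
w1 = Bv₀ = (4, -2, 4)
w2 = Bw1 = (46, 16, 4)
w3 = Bw2 = (82, -140, 208)
Bw3 = (2194, 1228, -368)
w3·Bw3 = -68556; w3·w3 = 69588; μ ≈ -68556/69588 = -0.9852

-0.9852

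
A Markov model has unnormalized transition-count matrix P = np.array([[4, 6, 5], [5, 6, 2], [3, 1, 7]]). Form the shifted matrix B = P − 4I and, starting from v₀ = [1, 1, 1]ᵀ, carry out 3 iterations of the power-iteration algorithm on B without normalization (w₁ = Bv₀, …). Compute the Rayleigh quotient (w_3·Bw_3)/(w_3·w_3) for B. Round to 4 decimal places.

8.8383

B = P − 4I has rows (0, 6, 5); (5, 2, 2); (3, 1, 3)
w1 = Bv₀ = (0·1 + 6·1 + 5·1; 5·1 + 2·1 + 2·1; 3·1 + 1·1 + 3·1) = (11, 9, 7)
w2 = Bw1 = (0·11 + 6·9 + 5·7; 5·11 + 2·9 + 2·7; 3·11 + 1·9 + 3·7) = (89, 87, 63)
w3 = Bw2 = (837, 745, 543)
Bw3 = (7185, 6761, 4885)
w3·Bw3 = 13703345; w3·w3 = 1550443; μ ≈ 13703345/1550443 = 8.8383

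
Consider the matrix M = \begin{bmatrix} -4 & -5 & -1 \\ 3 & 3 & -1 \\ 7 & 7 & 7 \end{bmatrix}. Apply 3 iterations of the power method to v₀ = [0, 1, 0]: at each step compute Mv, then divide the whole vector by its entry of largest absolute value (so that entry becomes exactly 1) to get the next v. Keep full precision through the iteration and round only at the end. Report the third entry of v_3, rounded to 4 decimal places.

Mv0 = (-5.00000, 3.00000, 7.00000); divide by 7.00000 → v1 = (-0.71429, 0.42857, 1.00000)
Mv1 = (-0.28571, -1.85714, 5.00000); divide by 5.00000 → v2 = (-0.05714, -0.37143, 1.00000)
Mv2 = (1.08571, -2.28571, 4.00000); divide by 4.00000 → v3 = (0.27143, -0.57143, 1.00000)
Requested entry of v3: 140/140 = 1.0000

1.0000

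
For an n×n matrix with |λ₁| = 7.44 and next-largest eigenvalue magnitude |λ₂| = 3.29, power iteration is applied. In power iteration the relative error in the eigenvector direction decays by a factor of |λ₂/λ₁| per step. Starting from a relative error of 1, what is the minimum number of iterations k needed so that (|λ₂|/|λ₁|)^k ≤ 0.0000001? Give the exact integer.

20

|λ₂/λ₁| = 3.29/7.44 = 0.44220
Need k ≥ ln(0.0000001) / ln(0.44220) = -16.1181 / -0.8160 ≈ 19.753
Smallest integer k satisfying the bound: 20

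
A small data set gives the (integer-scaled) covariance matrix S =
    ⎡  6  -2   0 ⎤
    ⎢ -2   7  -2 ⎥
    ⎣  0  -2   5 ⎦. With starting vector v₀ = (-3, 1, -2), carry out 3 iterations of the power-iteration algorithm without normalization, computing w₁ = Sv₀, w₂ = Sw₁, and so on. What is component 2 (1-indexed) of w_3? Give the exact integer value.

1777

w1 = Sv₀ = (-20, 17, -12)
w2 = Sw1 = (-154, 183, -94)
w3 = Sw2 = (-1290, 1777, -836)
The requested component of w3 is 1777.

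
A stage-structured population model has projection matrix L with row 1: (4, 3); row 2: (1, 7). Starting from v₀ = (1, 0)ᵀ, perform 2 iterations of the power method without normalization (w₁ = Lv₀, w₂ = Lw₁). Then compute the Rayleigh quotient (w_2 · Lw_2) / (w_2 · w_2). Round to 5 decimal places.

w1 = Lv₀ = (4·1 + 3·0; 1·1 + 7·0) = (4, 1)
w2 = Lw1 = (4·4 + 3·1; 1·4 + 7·1) = (19, 11)
Lw2 = (109, 96)
w2·Lw2 = 19·109 + 11·96 = 3127; w2·w2 = 19·19 + 11·11 = 482
λ ≈ 3127/482 = 6.48755

λ ≈ 6.48755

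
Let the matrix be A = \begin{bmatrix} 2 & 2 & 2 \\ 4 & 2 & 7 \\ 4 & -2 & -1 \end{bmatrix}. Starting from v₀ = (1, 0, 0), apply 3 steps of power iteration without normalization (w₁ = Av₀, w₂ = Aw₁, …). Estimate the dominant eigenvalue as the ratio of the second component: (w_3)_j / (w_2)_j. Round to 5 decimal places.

λ ≈ 3.18182

w1 = Av₀ = (2·1 + 2·0 + 2·0; 4·1 + 2·0 + 7·0; 4·1 + (-2)·0 + (-1)·0) = (2, 4, 4)
w2 = Aw1 = (2·2 + 2·4 + 2·4; 4·2 + 2·4 + 7·4; 4·2 + (-2)·4 + (-1)·4) = (20, 44, -4)
w3 = Aw2 = (120, 140, -4)
Ratio at component: 140 / 44 = 3.18182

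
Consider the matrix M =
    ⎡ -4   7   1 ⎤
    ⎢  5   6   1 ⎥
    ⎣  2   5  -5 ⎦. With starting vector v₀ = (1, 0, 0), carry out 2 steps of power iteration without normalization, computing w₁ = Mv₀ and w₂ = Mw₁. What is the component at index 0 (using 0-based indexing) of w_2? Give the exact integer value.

w1 = Mv₀ = (-4, 5, 2)
w2 = Mw1 = (53, 12, 7)
The requested component of w2 is 53.

53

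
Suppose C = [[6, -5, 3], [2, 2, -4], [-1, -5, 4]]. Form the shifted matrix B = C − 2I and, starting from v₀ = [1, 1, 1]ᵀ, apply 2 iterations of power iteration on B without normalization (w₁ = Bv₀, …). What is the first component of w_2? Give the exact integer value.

6

B = C − 2I has rows (4, -5, 3); (2, 0, -4); (-1, -5, 2)
w1 = Bv₀ = (2, -2, -4)
w2 = Bw1 = (6, 20, 0)
Requested component of w2: 6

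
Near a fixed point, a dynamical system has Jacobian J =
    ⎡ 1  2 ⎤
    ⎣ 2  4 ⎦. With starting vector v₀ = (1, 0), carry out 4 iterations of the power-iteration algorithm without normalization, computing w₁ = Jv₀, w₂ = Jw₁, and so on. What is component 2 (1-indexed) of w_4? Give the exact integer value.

w1 = Jv₀ = (1·1 + 2·0; 2·1 + 4·0) = (1, 2)
w2 = Jw1 = (1·1 + 2·2; 2·1 + 4·2) = (5, 10)
w3 = Jw2 = (25, 50)
w4 = Jw3 = (125, 250)
The requested component of w4 is 250.

250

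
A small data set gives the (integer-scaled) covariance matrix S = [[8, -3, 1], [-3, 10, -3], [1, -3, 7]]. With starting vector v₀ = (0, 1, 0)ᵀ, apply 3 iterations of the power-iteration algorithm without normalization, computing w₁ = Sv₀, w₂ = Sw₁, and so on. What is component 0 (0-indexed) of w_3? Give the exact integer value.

-864

w1 = Sv₀ = (8·0 + (-3)·1 + 1·0; (-3)·0 + 10·1 + (-3)·0; 1·0 + (-3)·1 + 7·0) = (-3, 10, -3)
w2 = Sw1 = (8·(-3) + (-3)·10 + 1·(-3); (-3)·(-3) + 10·10 + (-3)·(-3); 1·(-3) + (-3)·10 + 7·(-3)) = (-57, 118, -54)
w3 = Sw2 = (-864, 1513, -789)
The requested component of w3 is -864.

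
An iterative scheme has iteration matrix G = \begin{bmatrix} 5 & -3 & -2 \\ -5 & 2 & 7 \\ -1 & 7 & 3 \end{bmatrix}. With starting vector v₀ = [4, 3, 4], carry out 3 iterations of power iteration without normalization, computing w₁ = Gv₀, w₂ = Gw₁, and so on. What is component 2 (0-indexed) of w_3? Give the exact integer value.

2143

w1 = Gv₀ = (3, 14, 29)
w2 = Gw1 = (-85, 216, 182)
w3 = Gw2 = (-1437, 2131, 2143)
The requested component of w3 is 2143.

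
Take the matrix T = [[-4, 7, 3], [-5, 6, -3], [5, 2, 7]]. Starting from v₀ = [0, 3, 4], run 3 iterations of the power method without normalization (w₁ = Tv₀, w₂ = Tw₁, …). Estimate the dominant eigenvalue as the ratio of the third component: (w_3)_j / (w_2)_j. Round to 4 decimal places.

w1 = Tv₀ = ((-4)·0 + 7·3 + 3·4; (-5)·0 + 6·3 + (-3)·4; 5·0 + 2·3 + 7·4) = (33, 6, 34)
w2 = Tw1 = ((-4)·33 + 7·6 + 3·34; (-5)·33 + 6·6 + (-3)·34; 5·33 + 2·6 + 7·34) = (12, -231, 415)
w3 = Tw2 = (-420, -2691, 2503)
Ratio at component: 2503 / 415 = 6.0313

λ ≈ 6.0313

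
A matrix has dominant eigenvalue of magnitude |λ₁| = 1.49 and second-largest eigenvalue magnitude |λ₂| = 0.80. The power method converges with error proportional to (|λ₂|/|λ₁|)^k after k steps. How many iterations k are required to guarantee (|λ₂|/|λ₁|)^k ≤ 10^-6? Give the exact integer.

23

|λ₂/λ₁| = 0.80/1.49 = 0.53691
Need k ≥ ln(10^-6) / ln(0.53691) = -13.8155 / -0.6219 ≈ 22.214
Smallest integer k satisfying the bound: 23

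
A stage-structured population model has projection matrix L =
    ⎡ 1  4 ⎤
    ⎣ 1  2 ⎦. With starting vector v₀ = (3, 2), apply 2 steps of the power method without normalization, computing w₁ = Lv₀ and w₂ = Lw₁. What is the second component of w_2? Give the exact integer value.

w1 = Lv₀ = (1·3 + 4·2; 1·3 + 2·2) = (11, 7)
w2 = Lw1 = (1·11 + 4·7; 1·11 + 2·7) = (39, 25)
The requested component of w2 is 25.

25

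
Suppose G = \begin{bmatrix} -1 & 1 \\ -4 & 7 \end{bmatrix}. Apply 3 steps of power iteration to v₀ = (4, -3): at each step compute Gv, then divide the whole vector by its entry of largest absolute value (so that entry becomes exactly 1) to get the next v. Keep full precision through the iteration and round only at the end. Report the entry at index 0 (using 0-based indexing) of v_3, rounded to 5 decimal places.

Gv0 = (-7.000000, -37.000000); divide by -37.000000 → v1 = (0.189189, 1.000000)
Gv1 = (0.810811, 6.243243); divide by 6.243243 → v2 = (0.129870, 1.000000)
Gv2 = (0.870130, 6.480519); divide by 6.480519 → v3 = (0.134269, 1.000000)
Requested entry of v3: -201/-1497 = 0.13427

0.13427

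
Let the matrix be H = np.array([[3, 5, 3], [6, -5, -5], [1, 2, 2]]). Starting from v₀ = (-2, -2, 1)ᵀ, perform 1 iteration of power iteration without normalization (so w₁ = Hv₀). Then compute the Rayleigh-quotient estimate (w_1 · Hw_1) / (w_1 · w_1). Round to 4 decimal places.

w1 = Hv₀ = (3·(-2) + 5·(-2) + 3·1; 6·(-2) + (-5)·(-2) + (-5)·1; 1·(-2) + 2·(-2) + 2·1) = (-13, -7, -4)
Hw1 = (-86, -23, -35)
w1·Hw1 = (-13)·(-86) + (-7)·(-23) + (-4)·(-35) = 1419; w1·w1 = (-13)·(-13) + (-7)·(-7) + (-4)·(-4) = 234
λ ≈ 1419/234 = 6.0641

6.0641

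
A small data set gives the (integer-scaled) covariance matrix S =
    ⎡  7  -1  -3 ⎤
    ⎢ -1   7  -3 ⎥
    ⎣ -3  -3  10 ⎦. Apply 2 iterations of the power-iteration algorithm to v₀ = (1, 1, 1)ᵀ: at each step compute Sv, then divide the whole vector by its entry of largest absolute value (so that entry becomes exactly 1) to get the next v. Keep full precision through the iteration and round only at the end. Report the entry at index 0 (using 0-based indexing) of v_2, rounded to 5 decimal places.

Sv0 = (3.000000, 3.000000, 4.000000); divide by 4.000000 → v1 = (0.750000, 0.750000, 1.000000)
Sv1 = (1.500000, 1.500000, 5.500000); divide by 5.500000 → v2 = (0.272727, 0.272727, 1.000000)
Requested entry of v2: 6/22 = 0.27273

0.27273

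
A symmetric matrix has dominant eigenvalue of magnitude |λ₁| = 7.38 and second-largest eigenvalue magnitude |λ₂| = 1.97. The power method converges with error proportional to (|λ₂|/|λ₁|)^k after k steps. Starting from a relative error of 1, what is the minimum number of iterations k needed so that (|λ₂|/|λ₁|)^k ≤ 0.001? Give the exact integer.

|λ₂/λ₁| = 1.97/7.38 = 0.26694
Need k ≥ ln(0.001) / ln(0.26694) = -6.9078 / -1.3207 ≈ 5.230
Smallest integer k satisfying the bound: 6

6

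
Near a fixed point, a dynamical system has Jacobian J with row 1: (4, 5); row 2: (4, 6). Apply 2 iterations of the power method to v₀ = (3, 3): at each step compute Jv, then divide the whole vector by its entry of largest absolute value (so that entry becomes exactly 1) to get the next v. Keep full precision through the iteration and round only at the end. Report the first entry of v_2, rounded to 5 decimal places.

0.89583

Jv0 = (27.000000, 30.000000); divide by 30.000000 → v1 = (0.900000, 1.000000)
Jv1 = (8.600000, 9.600000); divide by 9.600000 → v2 = (0.895833, 1.000000)
Requested entry of v2: 258/288 = 0.89583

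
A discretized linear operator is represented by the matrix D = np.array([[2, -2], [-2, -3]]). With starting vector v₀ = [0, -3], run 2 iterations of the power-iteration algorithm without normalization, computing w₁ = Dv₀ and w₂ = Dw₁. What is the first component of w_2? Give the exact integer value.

-6

w1 = Dv₀ = (6, 9)
w2 = Dw1 = (-6, -39)
The requested component of w2 is -6.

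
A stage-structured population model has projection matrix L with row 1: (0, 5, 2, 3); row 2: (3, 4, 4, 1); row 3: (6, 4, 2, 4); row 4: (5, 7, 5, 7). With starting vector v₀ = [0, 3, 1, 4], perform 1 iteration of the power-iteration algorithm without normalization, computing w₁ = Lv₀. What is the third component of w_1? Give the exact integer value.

w1 = Lv₀ = (29, 20, 30, 54)
The requested component of w1 is 30.

30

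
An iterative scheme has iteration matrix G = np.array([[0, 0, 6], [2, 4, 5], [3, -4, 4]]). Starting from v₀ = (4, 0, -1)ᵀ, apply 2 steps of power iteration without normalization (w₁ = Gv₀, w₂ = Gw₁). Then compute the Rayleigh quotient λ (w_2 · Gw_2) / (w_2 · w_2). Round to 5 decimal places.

w1 = Gv₀ = (-6, 3, 8)
w2 = Gw1 = (48, 40, 2)
Gw2 = (12, 266, -8)
w2·Gw2 = 48·12 + 40·266 + 2·(-8) = 11200; w2·w2 = 48·48 + 40·40 + 2·2 = 3908
λ ≈ 11200/3908 = 2.86592

2.86592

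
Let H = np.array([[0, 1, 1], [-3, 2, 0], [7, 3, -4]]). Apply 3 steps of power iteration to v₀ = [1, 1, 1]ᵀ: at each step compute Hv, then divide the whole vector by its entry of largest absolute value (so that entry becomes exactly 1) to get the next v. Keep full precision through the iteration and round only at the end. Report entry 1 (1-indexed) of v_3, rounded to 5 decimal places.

Hv0 = (2.000000, -1.000000, 6.000000); divide by 6.000000 → v1 = (0.333333, -0.166667, 1.000000)
Hv1 = (0.833333, -1.333333, -2.166667); divide by -2.166667 → v2 = (-0.384615, 0.615385, 1.000000)
Hv2 = (1.615385, 2.384615, -4.846154); divide by -4.846154 → v3 = (-0.333333, -0.492063, 1.000000)
Requested entry of v3: -21/63 = -0.33333

-0.33333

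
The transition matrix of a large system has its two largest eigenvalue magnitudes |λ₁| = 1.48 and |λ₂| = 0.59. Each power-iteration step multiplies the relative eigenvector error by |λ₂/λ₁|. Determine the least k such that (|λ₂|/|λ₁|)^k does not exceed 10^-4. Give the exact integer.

11

|λ₂/λ₁| = 0.59/1.48 = 0.39865
Need k ≥ ln(10^-4) / ln(0.39865) = -9.2103 / -0.9197 ≈ 10.015
Smallest integer k satisfying the bound: 11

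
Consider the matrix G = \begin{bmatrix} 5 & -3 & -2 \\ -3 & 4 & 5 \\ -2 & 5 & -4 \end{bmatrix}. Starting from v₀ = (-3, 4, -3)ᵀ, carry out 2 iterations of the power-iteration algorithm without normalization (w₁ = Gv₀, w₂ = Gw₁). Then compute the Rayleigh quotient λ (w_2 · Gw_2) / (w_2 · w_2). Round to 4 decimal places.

w1 = Gv₀ = (5·(-3) + (-3)·4 + (-2)·(-3); (-3)·(-3) + 4·4 + 5·(-3); (-2)·(-3) + 5·4 + (-4)·(-3)) = (-21, 10, 38)
w2 = Gw1 = (5·(-21) + (-3)·10 + (-2)·38; (-3)·(-21) + 4·10 + 5·38; (-2)·(-21) + 5·10 + (-4)·38) = (-211, 293, -60)
Gw2 = (-1814, 1505, 2127)
w2·Gw2 = (-211)·(-1814) + 293·1505 + (-60)·2127 = 696099; w2·w2 = (-211)·(-211) + 293·293 + (-60)·(-60) = 133970
λ ≈ 696099/133970 = 5.1959

λ ≈ 5.1959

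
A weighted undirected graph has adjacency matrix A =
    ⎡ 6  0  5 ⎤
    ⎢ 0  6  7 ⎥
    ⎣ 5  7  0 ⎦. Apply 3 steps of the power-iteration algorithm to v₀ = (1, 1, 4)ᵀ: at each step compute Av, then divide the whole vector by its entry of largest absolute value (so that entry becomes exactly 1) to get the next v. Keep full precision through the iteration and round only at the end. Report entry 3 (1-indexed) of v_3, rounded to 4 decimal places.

0.7193

Av0 = (26.00000, 34.00000, 12.00000); divide by 34.00000 → v1 = (0.76471, 1.00000, 0.35294)
Av1 = (6.35294, 8.47059, 10.82353); divide by 10.82353 → v2 = (0.58696, 0.78261, 1.00000)
Av2 = (8.52174, 11.69565, 8.41304); divide by 11.69565 → v3 = (0.72862, 1.00000, 0.71933)
Requested entry of v3: 3096/4304 = 0.7193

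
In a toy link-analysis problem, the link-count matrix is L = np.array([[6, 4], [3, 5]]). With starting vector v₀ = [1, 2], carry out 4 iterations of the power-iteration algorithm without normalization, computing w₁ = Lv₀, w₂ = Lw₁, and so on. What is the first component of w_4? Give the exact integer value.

11236

w1 = Lv₀ = (14, 13)
w2 = Lw1 = (136, 107)
w3 = Lw2 = (1244, 943)
w4 = Lw3 = (11236, 8447)
The requested component of w4 is 11236.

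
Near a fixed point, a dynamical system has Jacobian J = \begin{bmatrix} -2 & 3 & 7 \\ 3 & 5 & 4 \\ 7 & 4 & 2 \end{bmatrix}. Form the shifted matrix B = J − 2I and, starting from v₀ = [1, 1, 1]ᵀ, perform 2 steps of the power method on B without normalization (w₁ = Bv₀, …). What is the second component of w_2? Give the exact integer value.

92

B = J − 2I has rows (-4, 3, 7); (3, 3, 4); (7, 4, 0)
w1 = Bv₀ = (6, 10, 11)
w2 = Bw1 = (83, 92, 82)
Requested component of w2: 92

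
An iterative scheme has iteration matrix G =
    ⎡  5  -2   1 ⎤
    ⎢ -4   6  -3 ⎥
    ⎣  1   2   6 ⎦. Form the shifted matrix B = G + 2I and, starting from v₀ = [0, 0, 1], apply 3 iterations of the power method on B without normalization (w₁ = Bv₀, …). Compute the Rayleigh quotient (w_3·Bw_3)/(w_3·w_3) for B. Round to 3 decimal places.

μ ≈ 10.363

B = G + 2I has rows (7, -2, 1); (-4, 8, -3); (1, 2, 8)
w1 = Bv₀ = (7·0 + (-2)·0 + 1·1; (-4)·0 + 8·0 + (-3)·1; 1·0 + 2·0 + 8·1) = (1, -3, 8)
w2 = Bw1 = (7·1 + (-2)·(-3) + 1·8; (-4)·1 + 8·(-3) + (-3)·8; 1·1 + 2·(-3) + 8·8) = (21, -52, 59)
w3 = Bw2 = (310, -677, 389)
Bw3 = (3913, -7823, 2068)
w3·Bw3 = 7313653; w3·w3 = 705750; μ ≈ 7313653/705750 = 10.363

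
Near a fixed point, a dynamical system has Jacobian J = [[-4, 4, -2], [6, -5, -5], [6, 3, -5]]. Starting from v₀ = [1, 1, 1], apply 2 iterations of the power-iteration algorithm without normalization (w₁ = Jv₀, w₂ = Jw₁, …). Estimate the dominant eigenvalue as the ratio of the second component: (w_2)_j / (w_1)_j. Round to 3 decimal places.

λ ≈ 3.000

w1 = Jv₀ = (-2, -4, 4)
w2 = Jw1 = (-16, -12, -44)
Ratio at component: -12 / -4 = 3.000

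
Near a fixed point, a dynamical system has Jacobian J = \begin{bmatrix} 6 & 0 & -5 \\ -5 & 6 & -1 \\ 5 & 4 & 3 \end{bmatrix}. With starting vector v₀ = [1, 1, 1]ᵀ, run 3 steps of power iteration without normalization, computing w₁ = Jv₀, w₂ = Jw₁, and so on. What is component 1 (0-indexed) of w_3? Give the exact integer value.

127

w1 = Jv₀ = (6·1 + 0·1 + (-5)·1; (-5)·1 + 6·1 + (-1)·1; 5·1 + 4·1 + 3·1) = (1, 0, 12)
w2 = Jw1 = (6·1 + 0·0 + (-5)·12; (-5)·1 + 6·0 + (-1)·12; 5·1 + 4·0 + 3·12) = (-54, -17, 41)
w3 = Jw2 = (-529, 127, -215)
The requested component of w3 is 127.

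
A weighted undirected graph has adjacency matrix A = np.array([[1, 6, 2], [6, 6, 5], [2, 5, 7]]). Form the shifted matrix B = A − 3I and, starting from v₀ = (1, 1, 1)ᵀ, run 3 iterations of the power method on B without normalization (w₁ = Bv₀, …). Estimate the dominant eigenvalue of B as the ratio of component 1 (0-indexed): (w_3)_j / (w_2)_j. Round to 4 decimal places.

B = A − 3I has rows (-2, 6, 2); (6, 3, 5); (2, 5, 4)
w1 = Bv₀ = (6, 14, 11)
w2 = Bw1 = (94, 133, 126)
w3 = Bw2 = (862, 1593, 1357)
Ratio: 1593/133 = 11.9774

11.9774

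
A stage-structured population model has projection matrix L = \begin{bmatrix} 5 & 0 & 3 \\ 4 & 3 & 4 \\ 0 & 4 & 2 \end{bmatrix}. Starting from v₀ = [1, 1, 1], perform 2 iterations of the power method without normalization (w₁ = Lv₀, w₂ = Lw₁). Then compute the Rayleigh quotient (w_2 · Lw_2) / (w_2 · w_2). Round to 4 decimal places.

λ ≈ 8.1214

w1 = Lv₀ = (8, 11, 6)
w2 = Lw1 = (58, 89, 56)
Lw2 = (458, 723, 468)
w2·Lw2 = 58·458 + 89·723 + 56·468 = 117119; w2·w2 = 58·58 + 89·89 + 56·56 = 14421
λ ≈ 117119/14421 = 8.1214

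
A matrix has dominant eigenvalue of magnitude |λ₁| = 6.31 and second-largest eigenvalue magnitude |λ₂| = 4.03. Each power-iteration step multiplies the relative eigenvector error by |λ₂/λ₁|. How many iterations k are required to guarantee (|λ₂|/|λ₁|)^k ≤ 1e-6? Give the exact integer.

|λ₂/λ₁| = 4.03/6.31 = 0.63867
Need k ≥ ln(1e-6) / ln(0.63867) = -13.8155 / -0.4484 ≈ 30.813
Smallest integer k satisfying the bound: 31

31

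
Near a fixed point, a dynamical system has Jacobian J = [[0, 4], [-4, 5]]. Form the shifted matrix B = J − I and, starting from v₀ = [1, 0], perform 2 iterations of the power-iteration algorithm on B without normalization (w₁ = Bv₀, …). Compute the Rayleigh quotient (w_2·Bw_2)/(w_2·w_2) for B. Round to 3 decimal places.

B = J − I has rows (-1, 4); (-4, 4)
w1 = Bv₀ = (-1, -4)
w2 = Bw1 = (-15, -12)
Bw2 = (-33, 12)
w2·Bw2 = 351; w2·w2 = 369; μ ≈ 351/369 = 0.951

μ ≈ 0.951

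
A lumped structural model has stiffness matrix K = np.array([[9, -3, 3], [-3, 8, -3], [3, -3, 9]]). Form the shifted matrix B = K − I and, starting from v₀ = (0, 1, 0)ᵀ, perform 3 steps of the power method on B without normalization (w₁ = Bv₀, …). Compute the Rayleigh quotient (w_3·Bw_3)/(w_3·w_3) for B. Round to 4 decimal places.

B = K − I has rows (8, -3, 3); (-3, 7, -3); (3, -3, 8)
w1 = Bv₀ = (8·0 + (-3)·1 + 3·0; (-3)·0 + 7·1 + (-3)·0; 3·0 + (-3)·1 + 8·0) = (-3, 7, -3)
w2 = Bw1 = (8·(-3) + (-3)·7 + 3·(-3); (-3)·(-3) + 7·7 + (-3)·(-3); 3·(-3) + (-3)·7 + 8·(-3)) = (-54, 67, -54)
w3 = Bw2 = (-795, 793, -795)
Bw3 = (-11124, 10321, -11124)
w3·Bw3 = 25871713; w3·w3 = 1892899; μ ≈ 25871713/1892899 = 13.6678

13.6678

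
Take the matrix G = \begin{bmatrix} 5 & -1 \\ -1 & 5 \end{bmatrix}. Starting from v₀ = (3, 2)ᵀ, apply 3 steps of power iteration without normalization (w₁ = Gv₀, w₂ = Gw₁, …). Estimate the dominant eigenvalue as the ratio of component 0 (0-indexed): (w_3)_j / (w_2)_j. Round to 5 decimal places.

4.62069

w1 = Gv₀ = (5·3 + (-1)·2; (-1)·3 + 5·2) = (13, 7)
w2 = Gw1 = (5·13 + (-1)·7; (-1)·13 + 5·7) = (58, 22)
w3 = Gw2 = (268, 52)
Ratio at component: 268 / 58 = 4.62069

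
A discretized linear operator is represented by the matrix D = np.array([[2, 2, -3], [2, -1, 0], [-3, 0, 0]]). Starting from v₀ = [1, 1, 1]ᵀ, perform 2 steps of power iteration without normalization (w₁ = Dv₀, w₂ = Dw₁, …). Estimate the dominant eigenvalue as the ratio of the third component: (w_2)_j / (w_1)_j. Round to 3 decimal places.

w1 = Dv₀ = (2·1 + 2·1 + (-3)·1; 2·1 + (-1)·1 + 0·1; (-3)·1 + 0·1 + 0·1) = (1, 1, -3)
w2 = Dw1 = (2·1 + 2·1 + (-3)·(-3); 2·1 + (-1)·1 + 0·(-3); (-3)·1 + 0·1 + 0·(-3)) = (13, 1, -3)
Ratio at component: -3 / -3 = 1.000

1.000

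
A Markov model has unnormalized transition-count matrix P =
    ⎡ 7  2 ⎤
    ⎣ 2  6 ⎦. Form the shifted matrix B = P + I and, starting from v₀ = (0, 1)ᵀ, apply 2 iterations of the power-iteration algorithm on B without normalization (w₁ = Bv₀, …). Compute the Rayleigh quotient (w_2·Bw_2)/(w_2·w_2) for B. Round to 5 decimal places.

B = P + I has rows (8, 2); (2, 7)
w1 = Bv₀ = (2, 7)
w2 = Bw1 = (30, 53)
Bw2 = (346, 431)
w2·Bw2 = 33223; w2·w2 = 3709; μ ≈ 33223/3709 = 8.95740

μ ≈ 8.95740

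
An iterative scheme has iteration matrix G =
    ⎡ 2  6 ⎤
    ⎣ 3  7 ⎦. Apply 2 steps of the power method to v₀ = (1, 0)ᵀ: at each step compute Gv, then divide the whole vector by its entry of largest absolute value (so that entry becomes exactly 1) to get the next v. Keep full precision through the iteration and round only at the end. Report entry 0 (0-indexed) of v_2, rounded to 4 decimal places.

Gv0 = (2.00000, 3.00000); divide by 3.00000 → v1 = (0.66667, 1.00000)
Gv1 = (7.33333, 9.00000); divide by 9.00000 → v2 = (0.81481, 1.00000)
Requested entry of v2: 22/27 = 0.8148

0.8148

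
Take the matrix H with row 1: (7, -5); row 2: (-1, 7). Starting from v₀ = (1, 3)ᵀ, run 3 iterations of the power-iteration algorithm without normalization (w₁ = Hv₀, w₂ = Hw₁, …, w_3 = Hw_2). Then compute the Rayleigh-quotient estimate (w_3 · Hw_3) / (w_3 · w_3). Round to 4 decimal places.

w1 = Hv₀ = (7·1 + (-5)·3; (-1)·1 + 7·3) = (-8, 20)
w2 = Hw1 = (7·(-8) + (-5)·20; (-1)·(-8) + 7·20) = (-156, 148)
w3 = Hw2 = (-1832, 1192)
Hw3 = (-18784, 10176)
w3·Hw3 = (-1832)·(-18784) + 1192·10176 = 46542080; w3·w3 = (-1832)·(-1832) + 1192·1192 = 4777088
λ ≈ 46542080/4777088 = 9.7428

9.7428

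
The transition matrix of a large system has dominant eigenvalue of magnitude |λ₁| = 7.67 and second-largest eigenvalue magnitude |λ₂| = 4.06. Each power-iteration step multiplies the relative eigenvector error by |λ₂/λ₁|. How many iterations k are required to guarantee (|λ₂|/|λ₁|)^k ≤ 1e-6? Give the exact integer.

22

|λ₂/λ₁| = 4.06/7.67 = 0.52934
Need k ≥ ln(1e-6) / ln(0.52934) = -13.8155 / -0.6361 ≈ 21.718
Smallest integer k satisfying the bound: 22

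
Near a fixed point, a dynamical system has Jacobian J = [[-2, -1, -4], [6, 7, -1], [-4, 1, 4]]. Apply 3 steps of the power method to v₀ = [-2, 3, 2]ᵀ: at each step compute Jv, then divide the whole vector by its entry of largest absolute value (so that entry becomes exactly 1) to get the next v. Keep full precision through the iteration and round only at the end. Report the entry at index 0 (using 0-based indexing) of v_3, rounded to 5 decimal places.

-0.41525

Jv0 = (-7.000000, 7.000000, 19.000000); divide by 19.000000 → v1 = (-0.368421, 0.368421, 1.000000)
Jv1 = (-3.631579, -0.631579, 5.842105); divide by 5.842105 → v2 = (-0.621622, -0.108108, 1.000000)
Jv2 = (-2.648649, -5.486486, 6.378378); divide by 6.378378 → v3 = (-0.415254, -0.860169, 1.000000)
Requested entry of v3: -294/708 = -0.41525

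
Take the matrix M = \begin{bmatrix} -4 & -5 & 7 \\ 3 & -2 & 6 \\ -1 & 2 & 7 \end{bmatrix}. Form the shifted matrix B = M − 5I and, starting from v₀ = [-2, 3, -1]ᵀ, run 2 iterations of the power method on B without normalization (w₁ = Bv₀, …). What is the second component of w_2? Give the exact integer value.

255

B = M − 5I has rows (-9, -5, 7); (3, -7, 6); (-1, 2, 2)
w1 = Bv₀ = (-4, -33, 6)
w2 = Bw1 = (243, 255, -50)
Requested component of w2: 255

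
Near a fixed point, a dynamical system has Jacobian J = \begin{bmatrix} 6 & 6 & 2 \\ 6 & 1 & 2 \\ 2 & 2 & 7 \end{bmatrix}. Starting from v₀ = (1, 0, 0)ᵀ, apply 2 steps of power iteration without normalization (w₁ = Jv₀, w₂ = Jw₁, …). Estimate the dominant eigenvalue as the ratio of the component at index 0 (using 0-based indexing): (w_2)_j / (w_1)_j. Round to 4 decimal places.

λ ≈ 12.6667

w1 = Jv₀ = (6·1 + 6·0 + 2·0; 6·1 + 1·0 + 2·0; 2·1 + 2·0 + 7·0) = (6, 6, 2)
w2 = Jw1 = (6·6 + 6·6 + 2·2; 6·6 + 1·6 + 2·2; 2·6 + 2·6 + 7·2) = (76, 46, 38)
Ratio at component: 76 / 6 = 12.6667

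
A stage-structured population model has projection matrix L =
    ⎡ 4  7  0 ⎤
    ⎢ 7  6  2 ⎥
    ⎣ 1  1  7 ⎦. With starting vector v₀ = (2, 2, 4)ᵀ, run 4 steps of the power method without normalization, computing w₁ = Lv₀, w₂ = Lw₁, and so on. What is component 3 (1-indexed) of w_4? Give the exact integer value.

w1 = Lv₀ = (4·2 + 7·2 + 0·4; 7·2 + 6·2 + 2·4; 1·2 + 1·2 + 7·4) = (22, 34, 32)
w2 = Lw1 = (4·22 + 7·34 + 0·32; 7·22 + 6·34 + 2·32; 1·22 + 1·34 + 7·32) = (326, 422, 280)
w3 = Lw2 = (4258, 5374, 2708)
w4 = Lw3 = (54650, 67466, 28588)
The requested component of w4 is 28588.

28588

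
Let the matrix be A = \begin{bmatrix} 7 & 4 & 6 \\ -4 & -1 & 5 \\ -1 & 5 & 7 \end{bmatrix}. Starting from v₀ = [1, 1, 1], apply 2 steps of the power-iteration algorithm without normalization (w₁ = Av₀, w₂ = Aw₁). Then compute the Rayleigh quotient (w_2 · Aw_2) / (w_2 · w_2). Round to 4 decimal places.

w1 = Av₀ = (7·1 + 4·1 + 6·1; (-4)·1 + (-1)·1 + 5·1; (-1)·1 + 5·1 + 7·1) = (17, 0, 11)
w2 = Aw1 = (7·17 + 4·0 + 6·11; (-4)·17 + (-1)·0 + 5·11; (-1)·17 + 5·0 + 7·11) = (185, -13, 60)
Aw2 = (1603, -427, 170)
w2·Aw2 = 185·1603 + (-13)·(-427) + 60·170 = 312306; w2·w2 = 185·185 + (-13)·(-13) + 60·60 = 37994
λ ≈ 312306/37994 = 8.2199

λ ≈ 8.2199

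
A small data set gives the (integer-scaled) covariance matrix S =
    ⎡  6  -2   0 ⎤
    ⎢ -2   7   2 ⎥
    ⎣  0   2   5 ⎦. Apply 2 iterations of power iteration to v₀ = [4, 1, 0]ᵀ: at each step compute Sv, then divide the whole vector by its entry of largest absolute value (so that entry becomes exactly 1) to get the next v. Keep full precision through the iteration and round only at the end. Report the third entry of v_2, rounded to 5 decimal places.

Sv0 = (22.000000, -1.000000, 2.000000); divide by 22.000000 → v1 = (1.000000, -0.045455, 0.090909)
Sv1 = (6.090909, -2.136364, 0.363636); divide by 6.090909 → v2 = (1.000000, -0.350746, 0.059701)
Requested entry of v2: 8/134 = 0.05970

0.05970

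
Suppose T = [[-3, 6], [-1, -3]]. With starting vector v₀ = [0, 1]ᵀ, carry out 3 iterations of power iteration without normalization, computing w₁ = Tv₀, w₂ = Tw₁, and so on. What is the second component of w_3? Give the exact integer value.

w1 = Tv₀ = ((-3)·0 + 6·1; (-1)·0 + (-3)·1) = (6, -3)
w2 = Tw1 = ((-3)·6 + 6·(-3); (-1)·6 + (-3)·(-3)) = (-36, 3)
w3 = Tw2 = (126, 27)
The requested component of w3 is 27.

27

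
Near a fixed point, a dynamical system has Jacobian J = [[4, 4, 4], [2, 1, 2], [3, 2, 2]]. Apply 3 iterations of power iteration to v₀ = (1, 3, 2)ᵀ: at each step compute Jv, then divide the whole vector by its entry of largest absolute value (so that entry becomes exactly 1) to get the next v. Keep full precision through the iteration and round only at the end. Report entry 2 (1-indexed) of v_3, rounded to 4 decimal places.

Jv0 = (24.00000, 9.00000, 13.00000); divide by 24.00000 → v1 = (1.00000, 0.37500, 0.54167)
Jv1 = (7.66667, 3.45833, 4.83333); divide by 7.66667 → v2 = (1.00000, 0.45109, 0.63043)
Jv2 = (8.32609, 3.71196, 5.16304); divide by 8.32609 → v3 = (1.00000, 0.44582, 0.62010)
Requested entry of v3: 683/1532 = 0.4458

0.4458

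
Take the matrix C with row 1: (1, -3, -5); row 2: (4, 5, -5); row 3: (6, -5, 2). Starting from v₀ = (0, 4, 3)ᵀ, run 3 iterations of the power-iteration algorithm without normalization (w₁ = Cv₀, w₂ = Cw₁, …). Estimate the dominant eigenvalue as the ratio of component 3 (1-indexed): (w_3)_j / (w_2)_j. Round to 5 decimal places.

w1 = Cv₀ = (1·0 + (-3)·4 + (-5)·3; 4·0 + 5·4 + (-5)·3; 6·0 + (-5)·4 + 2·3) = (-27, 5, -14)
w2 = Cw1 = (1·(-27) + (-3)·5 + (-5)·(-14); 4·(-27) + 5·5 + (-5)·(-14); 6·(-27) + (-5)·5 + 2·(-14)) = (28, -13, -215)
w3 = Cw2 = (1142, 1122, -197)
Ratio at component: -197 / -215 = 0.91628

λ ≈ 0.91628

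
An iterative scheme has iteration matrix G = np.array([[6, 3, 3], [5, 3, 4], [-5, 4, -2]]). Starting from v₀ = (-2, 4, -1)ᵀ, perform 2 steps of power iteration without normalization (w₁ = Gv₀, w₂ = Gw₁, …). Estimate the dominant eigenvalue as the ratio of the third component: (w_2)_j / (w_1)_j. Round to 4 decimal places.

λ ≈ -1.7500

w1 = Gv₀ = (6·(-2) + 3·4 + 3·(-1); 5·(-2) + 3·4 + 4·(-1); (-5)·(-2) + 4·4 + (-2)·(-1)) = (-3, -2, 28)
w2 = Gw1 = (6·(-3) + 3·(-2) + 3·28; 5·(-3) + 3·(-2) + 4·28; (-5)·(-3) + 4·(-2) + (-2)·28) = (60, 91, -49)
Ratio at component: -49 / 28 = -1.7500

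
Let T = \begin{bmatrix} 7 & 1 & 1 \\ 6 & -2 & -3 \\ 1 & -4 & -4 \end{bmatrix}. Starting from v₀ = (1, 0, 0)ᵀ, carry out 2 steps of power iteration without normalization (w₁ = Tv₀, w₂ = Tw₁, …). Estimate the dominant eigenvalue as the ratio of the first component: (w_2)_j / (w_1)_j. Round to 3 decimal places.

w1 = Tv₀ = (7, 6, 1)
w2 = Tw1 = (56, 27, -21)
Ratio at component: 56 / 7 = 8.000

λ ≈ 8.000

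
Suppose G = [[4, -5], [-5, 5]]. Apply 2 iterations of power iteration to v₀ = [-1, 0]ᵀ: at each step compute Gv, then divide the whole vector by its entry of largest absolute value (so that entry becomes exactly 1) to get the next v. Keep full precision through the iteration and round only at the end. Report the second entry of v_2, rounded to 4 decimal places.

Gv0 = (-4.00000, 5.00000); divide by 5.00000 → v1 = (-0.80000, 1.00000)
Gv1 = (-8.20000, 9.00000); divide by 9.00000 → v2 = (-0.91111, 1.00000)
Requested entry of v2: 45/45 = 1.0000

1.0000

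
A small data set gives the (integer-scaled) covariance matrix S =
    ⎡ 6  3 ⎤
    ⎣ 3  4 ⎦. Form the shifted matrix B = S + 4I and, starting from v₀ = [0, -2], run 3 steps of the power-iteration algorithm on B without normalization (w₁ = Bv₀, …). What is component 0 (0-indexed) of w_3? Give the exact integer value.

B = S + 4I has rows (10, 3); (3, 8)
w1 = Bv₀ = (10·0 + 3·(-2); 3·0 + 8·(-2)) = (-6, -16)
w2 = Bw1 = (10·(-6) + 3·(-16); 3·(-6) + 8·(-16)) = (-108, -146)
w3 = Bw2 = (-1518, -1492)
Requested component of w3: -1518

-1518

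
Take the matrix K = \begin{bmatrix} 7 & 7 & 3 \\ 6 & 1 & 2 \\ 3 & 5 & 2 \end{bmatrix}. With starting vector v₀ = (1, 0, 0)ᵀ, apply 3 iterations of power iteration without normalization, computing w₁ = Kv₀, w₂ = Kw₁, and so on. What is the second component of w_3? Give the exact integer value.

768

w1 = Kv₀ = (7·1 + 7·0 + 3·0; 6·1 + 1·0 + 2·0; 3·1 + 5·0 + 2·0) = (7, 6, 3)
w2 = Kw1 = (7·7 + 7·6 + 3·3; 6·7 + 1·6 + 2·3; 3·7 + 5·6 + 2·3) = (100, 54, 57)
w3 = Kw2 = (1249, 768, 684)
The requested component of w3 is 768.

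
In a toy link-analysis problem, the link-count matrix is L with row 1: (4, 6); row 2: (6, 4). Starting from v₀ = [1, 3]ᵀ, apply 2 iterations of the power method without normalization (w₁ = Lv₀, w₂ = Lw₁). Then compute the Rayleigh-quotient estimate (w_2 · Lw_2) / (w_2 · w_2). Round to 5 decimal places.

9.99520

w1 = Lv₀ = (4·1 + 6·3; 6·1 + 4·3) = (22, 18)
w2 = Lw1 = (4·22 + 6·18; 6·22 + 4·18) = (196, 204)
Lw2 = (2008, 1992)
w2·Lw2 = 196·2008 + 204·1992 = 799936; w2·w2 = 196·196 + 204·204 = 80032
λ ≈ 799936/80032 = 9.99520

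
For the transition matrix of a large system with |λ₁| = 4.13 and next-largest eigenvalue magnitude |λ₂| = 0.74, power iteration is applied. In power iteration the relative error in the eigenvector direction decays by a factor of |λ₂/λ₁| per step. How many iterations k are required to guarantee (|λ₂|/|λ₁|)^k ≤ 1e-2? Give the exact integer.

3

|λ₂/λ₁| = 0.74/4.13 = 0.17918
Need k ≥ ln(1e-2) / ln(0.17918) = -4.6052 / -1.7194 ≈ 2.678
Smallest integer k satisfying the bound: 3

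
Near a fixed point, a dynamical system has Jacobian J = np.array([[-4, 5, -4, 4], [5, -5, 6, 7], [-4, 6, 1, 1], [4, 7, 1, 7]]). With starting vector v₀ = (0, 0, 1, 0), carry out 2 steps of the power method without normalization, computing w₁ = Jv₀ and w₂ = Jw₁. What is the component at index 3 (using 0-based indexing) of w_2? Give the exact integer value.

34

w1 = Jv₀ = ((-4)·0 + 5·0 + (-4)·1 + 4·0; 5·0 + (-5)·0 + 6·1 + 7·0; (-4)·0 + 6·0 + 1·1 + 1·0; 4·0 + 7·0 + 1·1 + 7·0) = (-4, 6, 1, 1)
w2 = Jw1 = ((-4)·(-4) + 5·6 + (-4)·1 + 4·1; 5·(-4) + (-5)·6 + 6·1 + 7·1; (-4)·(-4) + 6·6 + 1·1 + 1·1; 4·(-4) + 7·6 + 1·1 + 7·1) = (46, -37, 54, 34)
The requested component of w2 is 34.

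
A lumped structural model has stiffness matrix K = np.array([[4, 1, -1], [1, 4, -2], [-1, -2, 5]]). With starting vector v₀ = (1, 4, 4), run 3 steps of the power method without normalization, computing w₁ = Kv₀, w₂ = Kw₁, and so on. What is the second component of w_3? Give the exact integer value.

20

w1 = Kv₀ = (4, 9, 11)
w2 = Kw1 = (14, 18, 33)
w3 = Kw2 = (41, 20, 115)
The requested component of w3 is 20.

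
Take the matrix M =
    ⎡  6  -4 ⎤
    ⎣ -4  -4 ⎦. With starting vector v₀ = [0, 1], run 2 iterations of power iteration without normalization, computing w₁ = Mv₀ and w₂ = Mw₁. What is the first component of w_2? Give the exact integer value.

-8

w1 = Mv₀ = (-4, -4)
w2 = Mw1 = (-8, 32)
The requested component of w2 is -8.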